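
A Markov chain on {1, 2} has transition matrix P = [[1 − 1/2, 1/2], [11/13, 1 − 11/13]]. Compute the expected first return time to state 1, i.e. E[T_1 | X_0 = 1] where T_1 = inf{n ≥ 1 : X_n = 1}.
E[T_1 | X_0 = 1] = 1/π_1 = 35/22

For an irreducible recurrent Markov chain with stationary distribution π, E[T_i | X_0 = i] = 1/π_i (Kac's formula). Here π_1 = (11/13)/(1/2 + 11/13) = (11/13)/(35/26) = 22/35, so E[T_1 | X_0 = 1] = 1/π_1 = (1/2 + 11/13)/(11/13) = (35/26)/(11/13) = 35/22.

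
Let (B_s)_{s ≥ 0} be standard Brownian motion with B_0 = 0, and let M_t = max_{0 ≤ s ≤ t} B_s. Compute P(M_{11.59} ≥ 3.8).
P(M_{11.59} ≥ 3.8) = 2·P(B_{11.59} ≥ 3.8) = 2(1 − Φ(3.8/√11.59)) ≈ 0.2643

By the reflection principle for Brownian motion, P(M_t ≥ a) = 2 · P(B_t ≥ a) for a ≥ 0. Since B_t ~ N(0, t), P(B_t ≥ 3.8) = 1 − Φ(3.8/√t) = 1 − Φ(3.8/√11.59) = 1 − Φ(1.1162). So
  P(M_{11.59} ≥ 3.8) = 2(1 − Φ(1.1162)) ≈ 0.2643.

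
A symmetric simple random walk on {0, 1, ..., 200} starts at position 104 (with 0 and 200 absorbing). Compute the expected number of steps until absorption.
E[τ | X_0 = 104] = 9984

Let v_k = E[τ | X_0 = k]. Boundary: v_0 = v_200 = 0. Recurrence: v_k = 1 + (v_{k-1} + v_{k+1})/2 for 1 ≤ k ≤ 199. The particular solution to v_k − (v_{k-1} + v_{k+1})/2 = 1 is v_k = −k^2. Adding homogeneous solution A + B k and matching boundaries gives v_k = k (200 − k). Substituting k = 104: v_104 = 104 · 96 = 9984.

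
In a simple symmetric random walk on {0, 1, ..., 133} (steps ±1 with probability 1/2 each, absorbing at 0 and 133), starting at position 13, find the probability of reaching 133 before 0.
P(hit 133 before 0) = 13/133

Let u_k = P(hit 133 before 0 | start at k). Then u_0 = 0, u_133 = 1, and u_k = u_{k-1}/2 + u_{k+1}/2 for 1 ≤ k ≤ 132. This harmonic recurrence is solved by u_k = k/133, giving u_13 = 13/133.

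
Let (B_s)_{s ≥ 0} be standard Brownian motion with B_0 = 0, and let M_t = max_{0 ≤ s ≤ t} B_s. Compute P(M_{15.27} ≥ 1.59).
P(M_{15.27} ≥ 1.59) = 2·P(B_{15.27} ≥ 1.59) = 2(1 − Φ(1.59/√15.27)) ≈ 0.6841

By the reflection principle for Brownian motion, P(M_t ≥ a) = 2 · P(B_t ≥ a) for a ≥ 0. Since B_t ~ N(0, t), P(B_t ≥ 1.59) = 1 − Φ(1.59/√t) = 1 − Φ(1.59/√15.27) = 1 − Φ(0.4069). So
  P(M_{15.27} ≥ 1.59) = 2(1 − Φ(0.4069)) ≈ 0.6841.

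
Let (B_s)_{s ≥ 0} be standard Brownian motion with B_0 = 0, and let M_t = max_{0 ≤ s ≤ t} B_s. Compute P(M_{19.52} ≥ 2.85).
P(M_{19.52} ≥ 2.85) = 2·P(B_{19.52} ≥ 2.85) = 2(1 − Φ(2.85/√19.52)) ≈ 0.5189

By the reflection principle for Brownian motion, P(M_t ≥ a) = 2 · P(B_t ≥ a) for a ≥ 0. Since B_t ~ N(0, t), P(B_t ≥ 2.85) = 1 − Φ(2.85/√t) = 1 − Φ(2.85/√19.52) = 1 − Φ(0.6451). So
  P(M_{19.52} ≥ 2.85) = 2(1 − Φ(0.6451)) ≈ 0.5189.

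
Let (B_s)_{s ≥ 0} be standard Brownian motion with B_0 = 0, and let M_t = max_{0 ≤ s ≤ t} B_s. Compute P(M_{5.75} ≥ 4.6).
P(M_{5.75} ≥ 4.6) = 2·P(B_{5.75} ≥ 4.6) = 2(1 − Φ(4.6/√5.75)) ≈ 0.0551

By the reflection principle for Brownian motion, P(M_t ≥ a) = 2 · P(B_t ≥ a) for a ≥ 0. Since B_t ~ N(0, t), P(B_t ≥ 4.6) = 1 − Φ(4.6/√t) = 1 − Φ(4.6/√5.75) = 1 − Φ(1.9183). So
  P(M_{5.75} ≥ 4.6) = 2(1 − Φ(1.9183)) ≈ 0.0551.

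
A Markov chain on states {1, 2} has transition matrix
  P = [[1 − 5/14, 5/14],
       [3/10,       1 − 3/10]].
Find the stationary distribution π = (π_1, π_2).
π_1 = 21/46, π_2 = 25/46

Solve πP = π with π_1 + π_2 = 1. From πP = π: π_1 · (1 − 5/14) + π_2 · 3/10 = π_1 ⇒ π_2 · 3/10 = π_1 · 5/14 ⇒ π_2/π_1 = (5/14)/(3/10) = 25/21. Together with π_1 + π_2 = 1:
  π_1 = (3/10)/(5/14 + 3/10) = (3/10)/(23/35) = 21/46,
  π_2 = (5/14)/(5/14 + 3/10) = (5/14)/(23/35) = 25/46.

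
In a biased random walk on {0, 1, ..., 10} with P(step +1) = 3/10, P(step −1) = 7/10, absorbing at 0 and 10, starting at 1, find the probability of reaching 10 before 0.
P(hit 10 before 0) = (1 − (7/3)^1) / (1 − (7/3)^10) = 19683/70604050

Let u_k denote P(reach 10 before 0 | start at k). Boundary: u_0 = 0, u_10 = 1. Recurrence: u_k = 3/10·u_{k+1} + 7/10·u_{k-1} for 1 ≤ k ≤ 9. Try u_k = A + B·r^k with r = q/p = (7/10)/(3/10) = 7/3. Substitution satisfies the recurrence; boundary conditions give:
  u_k = (1 − r^k) / (1 − r^N) = (1 − (7/3)^1) / (1 − (7/3)^10) = 19683/70604050.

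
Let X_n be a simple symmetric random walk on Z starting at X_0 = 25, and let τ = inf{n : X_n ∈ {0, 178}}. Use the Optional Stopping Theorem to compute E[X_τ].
E[X_τ] = 25

X_n is a martingale and τ is a bounded-mean stopping time (indeed τ is finite a.s. with bounded expectation since the walk is in a bounded region). By the OST, E[X_τ] = E[X_0] = 25. Equivalently: E[X_τ] = 178 · P(hit 178 first) + 0 · P(hit 0 first) = 178 · (25/178) = 25.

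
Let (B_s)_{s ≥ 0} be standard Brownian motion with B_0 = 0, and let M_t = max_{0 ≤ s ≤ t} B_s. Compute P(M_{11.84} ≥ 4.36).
P(M_{11.84} ≥ 4.36) = 2·P(B_{11.84} ≥ 4.36) = 2(1 − Φ(4.36/√11.84)) ≈ 0.2051

By the reflection principle for Brownian motion, P(M_t ≥ a) = 2 · P(B_t ≥ a) for a ≥ 0. Since B_t ~ N(0, t), P(B_t ≥ 4.36) = 1 − Φ(4.36/√t) = 1 − Φ(4.36/√11.84) = 1 − Φ(1.2671). So
  P(M_{11.84} ≥ 4.36) = 2(1 − Φ(1.2671)) ≈ 0.2051.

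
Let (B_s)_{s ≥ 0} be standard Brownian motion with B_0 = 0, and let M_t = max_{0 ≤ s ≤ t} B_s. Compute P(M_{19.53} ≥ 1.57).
P(M_{19.53} ≥ 1.57) = 2·P(B_{19.53} ≥ 1.57) = 2(1 − Φ(1.57/√19.53)) ≈ 0.7224

By the reflection principle for Brownian motion, P(M_t ≥ a) = 2 · P(B_t ≥ a) for a ≥ 0. Since B_t ~ N(0, t), P(B_t ≥ 1.57) = 1 − Φ(1.57/√t) = 1 − Φ(1.57/√19.53) = 1 − Φ(0.3553). So
  P(M_{19.53} ≥ 1.57) = 2(1 − Φ(0.3553)) ≈ 0.7224.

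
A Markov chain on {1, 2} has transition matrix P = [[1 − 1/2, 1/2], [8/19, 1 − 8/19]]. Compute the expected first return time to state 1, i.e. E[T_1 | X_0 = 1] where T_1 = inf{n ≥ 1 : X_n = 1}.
E[T_1 | X_0 = 1] = 1/π_1 = 35/16

For an irreducible recurrent Markov chain with stationary distribution π, E[T_i | X_0 = i] = 1/π_i (Kac's formula). Here π_1 = (8/19)/(1/2 + 8/19) = (8/19)/(35/38) = 16/35, so E[T_1 | X_0 = 1] = 1/π_1 = (1/2 + 8/19)/(8/19) = (35/38)/(8/19) = 35/16.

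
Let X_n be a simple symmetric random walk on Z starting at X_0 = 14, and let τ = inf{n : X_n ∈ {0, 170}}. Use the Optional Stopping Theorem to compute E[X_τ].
E[X_τ] = 14

X_n is a martingale and τ is a bounded-mean stopping time (indeed τ is finite a.s. with bounded expectation since the walk is in a bounded region). By the OST, E[X_τ] = E[X_0] = 14. Equivalently: E[X_τ] = 170 · P(hit 170 first) + 0 · P(hit 0 first) = 170 · (14/170) = 14.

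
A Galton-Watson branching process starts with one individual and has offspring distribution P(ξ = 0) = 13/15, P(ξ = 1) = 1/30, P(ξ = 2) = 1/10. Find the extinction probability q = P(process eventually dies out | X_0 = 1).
q = 1

Mean offspring μ = 0·13/15 + 1·1/30 + 2·1/10 = 7/30 ≤ 1. For μ ≤ 1 with offspring not concentrated at 1, the Galton-Watson process goes extinct almost surely, so q = 1.
(Algebraic check: The pgf is f(s) = 13/15 + 1/30·s + 1/10·s². The extinction probability q is the smallest fixed point of f in [0, 1]. Setting s = f(s):
  1/10·s² + (1/30 − 1)·s + 13/15 = 0
  1/10·s² − (13/15 + 1/10)·s + 13/15 = 0
which factors as (s − 1)·(1/10·s − 13/15) = 0, giving roots s = 1 and s = (13/15)/(1/10) = 26/3. Since 26/3 ≥ 1, the smallest root in [0, 1] is s = 1.)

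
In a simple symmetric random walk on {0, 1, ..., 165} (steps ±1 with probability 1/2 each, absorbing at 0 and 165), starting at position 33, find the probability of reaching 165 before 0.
P(hit 165 before 0) = 33/165 = 1/5

Let u_k = P(hit 165 before 0 | start at k). Then u_0 = 0, u_165 = 1, and u_k = u_{k-1}/2 + u_{k+1}/2 for 1 ≤ k ≤ 164. This harmonic recurrence is solved by u_k = k/165, giving u_33 = 33/165 = 1/5.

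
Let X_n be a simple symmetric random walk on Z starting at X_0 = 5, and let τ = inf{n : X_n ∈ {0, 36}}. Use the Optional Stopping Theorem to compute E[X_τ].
E[X_τ] = 5

X_n is a martingale and τ is a bounded-mean stopping time (indeed τ is finite a.s. with bounded expectation since the walk is in a bounded region). By the OST, E[X_τ] = E[X_0] = 5. Equivalently: E[X_τ] = 36 · P(hit 36 first) + 0 · P(hit 0 first) = 36 · (5/36) = 5.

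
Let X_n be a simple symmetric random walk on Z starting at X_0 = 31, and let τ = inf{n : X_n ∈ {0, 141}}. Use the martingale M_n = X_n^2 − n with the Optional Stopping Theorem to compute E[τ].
E[τ] = 3410

M_n = X_n^2 − n is a martingale (since E[X_{n+1}^2 | F_n] = X_n^2 + 1). By OST (τ has finite mean in a bounded region), E[M_τ] = E[M_0] = X_0^2 − 0 = 31^2 = 961. Also E[M_τ] = E[X_τ^2] − E[τ]. The walk exits at 0 or 141, with P(hit 141 first) = 31/141, so E[X_τ^2] = 141^2 · 31/141 + 0 = 4371. Thus E[τ] = E[X_τ^2] − E[M_τ] = 4371 − 961 = 3410 = 31(141 − 31) = 3410.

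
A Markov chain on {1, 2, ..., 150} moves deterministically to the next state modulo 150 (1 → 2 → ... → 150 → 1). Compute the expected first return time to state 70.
E[T_70 | X_0 = 70] = 150

The chain cycles deterministically, so starting at state 70 it returns in exactly 150 steps. Equivalently, the stationary distribution is uniform π_j = 1/150 for every state j, so by Kac's formula E[T_70] = 1/π_70 = 150.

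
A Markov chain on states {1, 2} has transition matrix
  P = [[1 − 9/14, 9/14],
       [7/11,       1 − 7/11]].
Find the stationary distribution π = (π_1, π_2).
π_1 = 98/197, π_2 = 99/197

Solve πP = π with π_1 + π_2 = 1. From πP = π: π_1 · (1 − 9/14) + π_2 · 7/11 = π_1 ⇒ π_2 · 7/11 = π_1 · 9/14 ⇒ π_2/π_1 = (9/14)/(7/11) = 99/98. Together with π_1 + π_2 = 1:
  π_1 = (7/11)/(9/14 + 7/11) = (7/11)/(197/154) = 98/197,
  π_2 = (9/14)/(9/14 + 7/11) = (9/14)/(197/154) = 99/197.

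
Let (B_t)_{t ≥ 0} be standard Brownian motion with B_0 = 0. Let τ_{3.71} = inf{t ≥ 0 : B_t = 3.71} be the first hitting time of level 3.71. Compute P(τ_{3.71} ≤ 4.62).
P(τ_{3.71} ≤ 4.62) = 2(1 − Φ(3.71/√4.62)) = 2(1 − Φ(1.7260)) ≈ 0.0843

By the reflection principle for standard BM, P(τ_b ≤ t) = 2 · P(B_t ≥ b). Since B_t ~ N(0, t), P(B_t ≥ 3.71) = 1 − Φ(3.71/√t) = 1 − Φ(3.71/√4.62) = 1 − Φ(1.7260) ≈ 0.04217. Doubling: P(τ_{3.71} ≤ 4.62) ≈ 2 · 0.04217 = 0.08434 ≈ 0.0843.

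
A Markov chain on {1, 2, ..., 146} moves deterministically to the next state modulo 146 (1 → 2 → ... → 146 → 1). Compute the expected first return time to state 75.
E[T_75 | X_0 = 75] = 146

The chain cycles deterministically, so starting at state 75 it returns in exactly 146 steps. Equivalently, the stationary distribution is uniform π_j = 1/146 for every state j, so by Kac's formula E[T_75] = 1/π_75 = 146.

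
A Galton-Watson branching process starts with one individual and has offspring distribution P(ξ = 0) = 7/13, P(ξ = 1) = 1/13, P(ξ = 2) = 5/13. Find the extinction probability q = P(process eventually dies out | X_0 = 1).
q = 1

Mean offspring μ = 0·7/13 + 1·1/13 + 2·5/13 = 11/13 ≤ 1. For μ ≤ 1 with offspring not concentrated at 1, the Galton-Watson process goes extinct almost surely, so q = 1.
(Algebraic check: The pgf is f(s) = 7/13 + 1/13·s + 5/13·s². The extinction probability q is the smallest fixed point of f in [0, 1]. Setting s = f(s):
  5/13·s² + (1/13 − 1)·s + 7/13 = 0
  5/13·s² − (7/13 + 5/13)·s + 7/13 = 0
which factors as (s − 1)·(5/13·s − 7/13) = 0, giving roots s = 1 and s = (7/13)/(5/13) = 7/5. Since 7/5 ≥ 1, the smallest root in [0, 1] is s = 1.)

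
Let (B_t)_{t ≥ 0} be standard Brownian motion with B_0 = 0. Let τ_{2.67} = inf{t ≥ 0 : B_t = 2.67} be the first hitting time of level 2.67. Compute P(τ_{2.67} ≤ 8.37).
P(τ_{2.67} ≤ 8.37) = 2(1 − Φ(2.67/√8.37)) = 2(1 − Φ(0.9229)) ≈ 0.3561

By the reflection principle for standard BM, P(τ_b ≤ t) = 2 · P(B_t ≥ b). Since B_t ~ N(0, t), P(B_t ≥ 2.67) = 1 − Φ(2.67/√t) = 1 − Φ(2.67/√8.37) = 1 − Φ(0.9229) ≈ 0.17803. Doubling: P(τ_{2.67} ≤ 8.37) ≈ 2 · 0.17803 = 0.35606 ≈ 0.3561.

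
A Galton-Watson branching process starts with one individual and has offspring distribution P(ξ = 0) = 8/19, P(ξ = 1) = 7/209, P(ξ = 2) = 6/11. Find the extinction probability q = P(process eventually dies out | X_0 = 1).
q = 44/57

The pgf is f(s) = 8/19 + 7/209·s + 6/11·s². The extinction probability q is the smallest fixed point of f in [0, 1]. Setting s = f(s):
  6/11·s² + (7/209 − 1)·s + 8/19 = 0
  6/11·s² − (8/19 + 6/11)·s + 8/19 = 0
which factors as (s − 1)·(6/11·s − 8/19) = 0, giving roots s = 1 and s = (8/19)/(6/11) = 44/57.
Mean offspring μ = 7/209 + 2·6/11 = 235/209 > 1 (supercritical), so q < 1. The extinction probability is the smaller root: q = (8/19)/(6/11) = 44/57.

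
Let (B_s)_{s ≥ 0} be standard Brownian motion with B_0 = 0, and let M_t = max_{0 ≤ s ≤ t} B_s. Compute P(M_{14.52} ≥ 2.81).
P(M_{14.52} ≥ 2.81) = 2·P(B_{14.52} ≥ 2.81) = 2(1 − Φ(2.81/√14.52)) ≈ 0.4609

By the reflection principle for Brownian motion, P(M_t ≥ a) = 2 · P(B_t ≥ a) for a ≥ 0. Since B_t ~ N(0, t), P(B_t ≥ 2.81) = 1 − Φ(2.81/√t) = 1 − Φ(2.81/√14.52) = 1 − Φ(0.7374). So
  P(M_{14.52} ≥ 2.81) = 2(1 − Φ(0.7374)) ≈ 0.4609.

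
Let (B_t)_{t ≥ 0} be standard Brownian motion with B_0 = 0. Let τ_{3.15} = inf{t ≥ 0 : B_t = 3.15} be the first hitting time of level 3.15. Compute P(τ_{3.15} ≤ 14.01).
P(τ_{3.15} ≤ 14.01) = 2(1 − Φ(3.15/√14.01)) = 2(1 − Φ(0.8416)) ≈ 0.4000

By the reflection principle for standard BM, P(τ_b ≤ t) = 2 · P(B_t ≥ b). Since B_t ~ N(0, t), P(B_t ≥ 3.15) = 1 − Φ(3.15/√t) = 1 − Φ(3.15/√14.01) = 1 − Φ(0.8416) ≈ 0.20001. Doubling: P(τ_{3.15} ≤ 14.01) ≈ 2 · 0.20001 = 0.40002 ≈ 0.4000.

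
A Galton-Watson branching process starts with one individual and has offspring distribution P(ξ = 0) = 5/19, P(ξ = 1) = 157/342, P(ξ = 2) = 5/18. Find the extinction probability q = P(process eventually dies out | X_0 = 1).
q = 18/19

The pgf is f(s) = 5/19 + 157/342·s + 5/18·s². The extinction probability q is the smallest fixed point of f in [0, 1]. Setting s = f(s):
  5/18·s² + (157/342 − 1)·s + 5/19 = 0
  5/18·s² − (5/19 + 5/18)·s + 5/19 = 0
which factors as (s − 1)·(5/18·s − 5/19) = 0, giving roots s = 1 and s = (5/19)/(5/18) = 18/19.
Mean offspring μ = 157/342 + 2·5/18 = 347/342 > 1 (supercritical), so q < 1. The extinction probability is the smaller root: q = (5/19)/(5/18) = 18/19.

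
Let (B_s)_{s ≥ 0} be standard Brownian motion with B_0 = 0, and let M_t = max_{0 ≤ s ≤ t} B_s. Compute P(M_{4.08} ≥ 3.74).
P(M_{4.08} ≥ 3.74) = 2·P(B_{4.08} ≥ 3.74) = 2(1 − Φ(3.74/√4.08)) ≈ 0.0641

By the reflection principle for Brownian motion, P(M_t ≥ a) = 2 · P(B_t ≥ a) for a ≥ 0. Since B_t ~ N(0, t), P(B_t ≥ 3.74) = 1 − Φ(3.74/√t) = 1 − Φ(3.74/√4.08) = 1 − Φ(1.8516). So
  P(M_{4.08} ≥ 3.74) = 2(1 − Φ(1.8516)) ≈ 0.0641.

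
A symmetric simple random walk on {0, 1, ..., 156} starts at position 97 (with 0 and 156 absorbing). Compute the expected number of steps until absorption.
E[τ | X_0 = 97] = 5723

Let v_k = E[τ | X_0 = k]. Boundary: v_0 = v_156 = 0. Recurrence: v_k = 1 + (v_{k-1} + v_{k+1})/2 for 1 ≤ k ≤ 155. The particular solution to v_k − (v_{k-1} + v_{k+1})/2 = 1 is v_k = −k^2. Adding homogeneous solution A + B k and matching boundaries gives v_k = k (156 − k). Substituting k = 97: v_97 = 97 · 59 = 5723.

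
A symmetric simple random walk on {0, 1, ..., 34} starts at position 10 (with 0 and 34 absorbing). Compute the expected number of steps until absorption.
E[τ | X_0 = 10] = 240

Let v_k = E[τ | X_0 = k]. Boundary: v_0 = v_34 = 0. Recurrence: v_k = 1 + (v_{k-1} + v_{k+1})/2 for 1 ≤ k ≤ 33. The particular solution to v_k − (v_{k-1} + v_{k+1})/2 = 1 is v_k = −k^2. Adding homogeneous solution A + B k and matching boundaries gives v_k = k (34 − k). Substituting k = 10: v_10 = 10 · 24 = 240.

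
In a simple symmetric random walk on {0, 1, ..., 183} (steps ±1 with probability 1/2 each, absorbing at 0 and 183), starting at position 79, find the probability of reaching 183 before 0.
P(hit 183 before 0) = 79/183

Let u_k = P(hit 183 before 0 | start at k). Then u_0 = 0, u_183 = 1, and u_k = u_{k-1}/2 + u_{k+1}/2 for 1 ≤ k ≤ 182. This harmonic recurrence is solved by u_k = k/183, giving u_79 = 79/183.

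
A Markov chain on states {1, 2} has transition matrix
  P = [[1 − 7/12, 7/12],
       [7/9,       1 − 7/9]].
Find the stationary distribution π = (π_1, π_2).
π_1 = 4/7, π_2 = 3/7

Solve πP = π with π_1 + π_2 = 1. From πP = π: π_1 · (1 − 7/12) + π_2 · 7/9 = π_1 ⇒ π_2 · 7/9 = π_1 · 7/12 ⇒ π_2/π_1 = (7/12)/(7/9) = 3/4. Together with π_1 + π_2 = 1:
  π_1 = (7/9)/(7/12 + 7/9) = (7/9)/(49/36) = 4/7,
  π_2 = (7/12)/(7/12 + 7/9) = (7/12)/(49/36) = 3/7.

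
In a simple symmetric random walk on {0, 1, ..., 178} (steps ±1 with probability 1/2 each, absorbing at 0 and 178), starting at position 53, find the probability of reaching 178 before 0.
P(hit 178 before 0) = 53/178

Let u_k = P(hit 178 before 0 | start at k). Then u_0 = 0, u_178 = 1, and u_k = u_{k-1}/2 + u_{k+1}/2 for 1 ≤ k ≤ 177. This harmonic recurrence is solved by u_k = k/178, giving u_53 = 53/178.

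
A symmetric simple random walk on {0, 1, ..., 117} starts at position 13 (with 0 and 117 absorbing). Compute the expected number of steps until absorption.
E[τ | X_0 = 13] = 1352

Let v_k = E[τ | X_0 = k]. Boundary: v_0 = v_117 = 0. Recurrence: v_k = 1 + (v_{k-1} + v_{k+1})/2 for 1 ≤ k ≤ 116. The particular solution to v_k − (v_{k-1} + v_{k+1})/2 = 1 is v_k = −k^2. Adding homogeneous solution A + B k and matching boundaries gives v_k = k (117 − k). Substituting k = 13: v_13 = 13 · 104 = 1352.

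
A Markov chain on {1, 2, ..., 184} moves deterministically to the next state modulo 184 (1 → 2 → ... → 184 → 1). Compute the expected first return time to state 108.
E[T_108 | X_0 = 108] = 184

The chain cycles deterministically, so starting at state 108 it returns in exactly 184 steps. Equivalently, the stationary distribution is uniform π_j = 1/184 for every state j, so by Kac's formula E[T_108] = 1/π_108 = 184.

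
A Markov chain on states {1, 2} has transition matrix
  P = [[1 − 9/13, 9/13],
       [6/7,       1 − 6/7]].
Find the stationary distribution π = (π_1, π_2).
π_1 = 26/47, π_2 = 21/47

Solve πP = π with π_1 + π_2 = 1. From πP = π: π_1 · (1 − 9/13) + π_2 · 6/7 = π_1 ⇒ π_2 · 6/7 = π_1 · 9/13 ⇒ π_2/π_1 = (9/13)/(6/7) = 21/26. Together with π_1 + π_2 = 1:
  π_1 = (6/7)/(9/13 + 6/7) = (6/7)/(141/91) = 26/47,
  π_2 = (9/13)/(9/13 + 6/7) = (9/13)/(141/91) = 21/47.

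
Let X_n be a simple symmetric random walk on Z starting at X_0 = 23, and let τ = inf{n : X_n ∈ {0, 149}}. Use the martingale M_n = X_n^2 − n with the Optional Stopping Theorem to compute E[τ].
E[τ] = 2898

M_n = X_n^2 − n is a martingale (since E[X_{n+1}^2 | F_n] = X_n^2 + 1). By OST (τ has finite mean in a bounded region), E[M_τ] = E[M_0] = X_0^2 − 0 = 23^2 = 529. Also E[M_τ] = E[X_τ^2] − E[τ]. The walk exits at 0 or 149, with P(hit 149 first) = 23/149, so E[X_τ^2] = 149^2 · 23/149 + 0 = 3427. Thus E[τ] = E[X_τ^2] − E[M_τ] = 3427 − 529 = 2898 = 23(149 − 23) = 2898.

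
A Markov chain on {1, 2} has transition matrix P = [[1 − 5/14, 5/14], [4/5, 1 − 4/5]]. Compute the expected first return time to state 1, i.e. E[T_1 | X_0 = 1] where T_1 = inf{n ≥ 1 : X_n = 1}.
E[T_1 | X_0 = 1] = 1/π_1 = 81/56

For an irreducible recurrent Markov chain with stationary distribution π, E[T_i | X_0 = i] = 1/π_i (Kac's formula). Here π_1 = (4/5)/(5/14 + 4/5) = (4/5)/(81/70) = 56/81, so E[T_1 | X_0 = 1] = 1/π_1 = (5/14 + 4/5)/(4/5) = (81/70)/(4/5) = 81/56.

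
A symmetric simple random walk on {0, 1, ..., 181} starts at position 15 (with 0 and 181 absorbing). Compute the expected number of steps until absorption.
E[τ | X_0 = 15] = 2490

Let v_k = E[τ | X_0 = k]. Boundary: v_0 = v_181 = 0. Recurrence: v_k = 1 + (v_{k-1} + v_{k+1})/2 for 1 ≤ k ≤ 180. The particular solution to v_k − (v_{k-1} + v_{k+1})/2 = 1 is v_k = −k^2. Adding homogeneous solution A + B k and matching boundaries gives v_k = k (181 − k). Substituting k = 15: v_15 = 15 · 166 = 2490.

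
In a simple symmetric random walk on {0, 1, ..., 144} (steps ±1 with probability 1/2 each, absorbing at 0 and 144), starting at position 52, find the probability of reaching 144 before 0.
P(hit 144 before 0) = 52/144 = 13/36

Let u_k = P(hit 144 before 0 | start at k). Then u_0 = 0, u_144 = 1, and u_k = u_{k-1}/2 + u_{k+1}/2 for 1 ≤ k ≤ 143. This harmonic recurrence is solved by u_k = k/144, giving u_52 = 52/144 = 13/36.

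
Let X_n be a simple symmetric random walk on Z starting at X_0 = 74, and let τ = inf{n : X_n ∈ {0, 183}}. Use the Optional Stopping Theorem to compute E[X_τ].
E[X_τ] = 74

X_n is a martingale and τ is a bounded-mean stopping time (indeed τ is finite a.s. with bounded expectation since the walk is in a bounded region). By the OST, E[X_τ] = E[X_0] = 74. Equivalently: E[X_τ] = 183 · P(hit 183 first) + 0 · P(hit 0 first) = 183 · (74/183) = 74.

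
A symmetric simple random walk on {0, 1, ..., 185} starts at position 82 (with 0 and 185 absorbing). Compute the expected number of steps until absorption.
E[τ | X_0 = 82] = 8446

Let v_k = E[τ | X_0 = k]. Boundary: v_0 = v_185 = 0. Recurrence: v_k = 1 + (v_{k-1} + v_{k+1})/2 for 1 ≤ k ≤ 184. The particular solution to v_k − (v_{k-1} + v_{k+1})/2 = 1 is v_k = −k^2. Adding homogeneous solution A + B k and matching boundaries gives v_k = k (185 − k). Substituting k = 82: v_82 = 82 · 103 = 8446.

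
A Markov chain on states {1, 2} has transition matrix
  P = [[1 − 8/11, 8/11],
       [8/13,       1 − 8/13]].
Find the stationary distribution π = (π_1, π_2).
π_1 = 11/24, π_2 = 13/24

Solve πP = π with π_1 + π_2 = 1. From πP = π: π_1 · (1 − 8/11) + π_2 · 8/13 = π_1 ⇒ π_2 · 8/13 = π_1 · 8/11 ⇒ π_2/π_1 = (8/11)/(8/13) = 13/11. Together with π_1 + π_2 = 1:
  π_1 = (8/13)/(8/11 + 8/13) = (8/13)/(192/143) = 11/24,
  π_2 = (8/11)/(8/11 + 8/13) = (8/11)/(192/143) = 13/24.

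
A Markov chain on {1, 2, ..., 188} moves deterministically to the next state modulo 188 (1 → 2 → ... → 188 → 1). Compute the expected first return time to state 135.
E[T_135 | X_0 = 135] = 188

The chain cycles deterministically, so starting at state 135 it returns in exactly 188 steps. Equivalently, the stationary distribution is uniform π_j = 1/188 for every state j, so by Kac's formula E[T_135] = 1/π_135 = 188.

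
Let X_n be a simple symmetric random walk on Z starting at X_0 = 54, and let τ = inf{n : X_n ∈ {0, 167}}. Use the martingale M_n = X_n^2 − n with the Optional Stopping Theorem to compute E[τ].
E[τ] = 6102

M_n = X_n^2 − n is a martingale (since E[X_{n+1}^2 | F_n] = X_n^2 + 1). By OST (τ has finite mean in a bounded region), E[M_τ] = E[M_0] = X_0^2 − 0 = 54^2 = 2916. Also E[M_τ] = E[X_τ^2] − E[τ]. The walk exits at 0 or 167, with P(hit 167 first) = 54/167, so E[X_τ^2] = 167^2 · 54/167 + 0 = 9018. Thus E[τ] = E[X_τ^2] − E[M_τ] = 9018 − 2916 = 6102 = 54(167 − 54) = 6102.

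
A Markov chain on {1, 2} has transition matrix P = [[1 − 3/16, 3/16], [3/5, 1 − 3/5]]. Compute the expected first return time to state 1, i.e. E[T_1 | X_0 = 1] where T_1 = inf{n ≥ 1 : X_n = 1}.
E[T_1 | X_0 = 1] = 1/π_1 = 21/16

For an irreducible recurrent Markov chain with stationary distribution π, E[T_i | X_0 = i] = 1/π_i (Kac's formula). Here π_1 = (3/5)/(3/16 + 3/5) = (3/5)/(63/80) = 16/21, so E[T_1 | X_0 = 1] = 1/π_1 = (3/16 + 3/5)/(3/5) = (63/80)/(3/5) = 21/16.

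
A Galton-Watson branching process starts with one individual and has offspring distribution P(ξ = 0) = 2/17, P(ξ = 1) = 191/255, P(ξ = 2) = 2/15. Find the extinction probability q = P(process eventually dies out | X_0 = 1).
q = 15/17

The pgf is f(s) = 2/17 + 191/255·s + 2/15·s². The extinction probability q is the smallest fixed point of f in [0, 1]. Setting s = f(s):
  2/15·s² + (191/255 − 1)·s + 2/17 = 0
  2/15·s² − (2/17 + 2/15)·s + 2/17 = 0
which factors as (s − 1)·(2/15·s − 2/17) = 0, giving roots s = 1 and s = (2/17)/(2/15) = 15/17.
Mean offspring μ = 191/255 + 2·2/15 = 259/255 > 1 (supercritical), so q < 1. The extinction probability is the smaller root: q = (2/17)/(2/15) = 15/17.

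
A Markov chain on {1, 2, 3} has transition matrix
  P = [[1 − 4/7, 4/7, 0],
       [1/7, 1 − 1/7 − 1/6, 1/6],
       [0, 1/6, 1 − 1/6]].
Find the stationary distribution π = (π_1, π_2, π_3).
π = (1/9, 4/9, 4/9)

This is a birth-death chain on three states, which satisfies detailed balance: π_1 · P_{12} = π_2 · P_{21} and π_2 · P_{23} = π_3 · P_{32}.
From π_1 · 4/7 = π_2 · 1/7: π_2/π_1 = (4/7)/(1/7) = 4.
From π_2 · 1/6 = π_3 · 1/6: π_3/π_2 = (1/6)/(1/6) = 1.
Take π_1 proportional to 1; then unnormalized π = (1, 4, 4). Normalize by dividing by the sum 9:
  π = (1/9, 4/9, 4/9).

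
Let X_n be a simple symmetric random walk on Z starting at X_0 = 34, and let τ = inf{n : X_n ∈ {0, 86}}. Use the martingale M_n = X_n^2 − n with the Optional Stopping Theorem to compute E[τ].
E[τ] = 1768

M_n = X_n^2 − n is a martingale (since E[X_{n+1}^2 | F_n] = X_n^2 + 1). By OST (τ has finite mean in a bounded region), E[M_τ] = E[M_0] = X_0^2 − 0 = 34^2 = 1156. Also E[M_τ] = E[X_τ^2] − E[τ]. The walk exits at 0 or 86, with P(hit 86 first) = 34/86, so E[X_τ^2] = 86^2 · 34/86 + 0 = 2924. Thus E[τ] = E[X_τ^2] − E[M_τ] = 2924 − 1156 = 1768 = 34(86 − 34) = 1768.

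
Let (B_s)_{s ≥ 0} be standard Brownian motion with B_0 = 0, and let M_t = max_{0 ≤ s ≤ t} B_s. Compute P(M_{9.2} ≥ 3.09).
P(M_{9.2} ≥ 3.09) = 2·P(B_{9.2} ≥ 3.09) = 2(1 − Φ(3.09/√9.2)) ≈ 0.3083

By the reflection principle for Brownian motion, P(M_t ≥ a) = 2 · P(B_t ≥ a) for a ≥ 0. Since B_t ~ N(0, t), P(B_t ≥ 3.09) = 1 − Φ(3.09/√t) = 1 − Φ(3.09/√9.2) = 1 − Φ(1.0187). So
  P(M_{9.2} ≥ 3.09) = 2(1 − Φ(1.0187)) ≈ 0.3083.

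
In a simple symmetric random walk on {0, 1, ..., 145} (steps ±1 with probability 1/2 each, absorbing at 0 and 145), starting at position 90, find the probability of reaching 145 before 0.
P(hit 145 before 0) = 90/145 = 18/29

Let u_k = P(hit 145 before 0 | start at k). Then u_0 = 0, u_145 = 1, and u_k = u_{k-1}/2 + u_{k+1}/2 for 1 ≤ k ≤ 144. This harmonic recurrence is solved by u_k = k/145, giving u_90 = 90/145 = 18/29.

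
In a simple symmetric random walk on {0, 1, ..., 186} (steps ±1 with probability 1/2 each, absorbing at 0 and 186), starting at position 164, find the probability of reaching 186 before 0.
P(hit 186 before 0) = 164/186 = 82/93

Let u_k = P(hit 186 before 0 | start at k). Then u_0 = 0, u_186 = 1, and u_k = u_{k-1}/2 + u_{k+1}/2 for 1 ≤ k ≤ 185. This harmonic recurrence is solved by u_k = k/186, giving u_164 = 164/186 = 82/93.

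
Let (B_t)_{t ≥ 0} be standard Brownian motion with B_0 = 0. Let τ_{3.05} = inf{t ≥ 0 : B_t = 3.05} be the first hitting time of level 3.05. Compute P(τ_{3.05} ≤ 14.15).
P(τ_{3.05} ≤ 14.15) = 2(1 − Φ(3.05/√14.15)) = 2(1 − Φ(0.8108)) ≈ 0.4175

By the reflection principle for standard BM, P(τ_b ≤ t) = 2 · P(B_t ≥ b). Since B_t ~ N(0, t), P(B_t ≥ 3.05) = 1 − Φ(3.05/√t) = 1 − Φ(3.05/√14.15) = 1 − Φ(0.8108) ≈ 0.20874. Doubling: P(τ_{3.05} ≤ 14.15) ≈ 2 · 0.20874 = 0.41748 ≈ 0.4175.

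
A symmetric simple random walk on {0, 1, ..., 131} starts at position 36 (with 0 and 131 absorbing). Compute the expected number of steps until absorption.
E[τ | X_0 = 36] = 3420

Let v_k = E[τ | X_0 = k]. Boundary: v_0 = v_131 = 0. Recurrence: v_k = 1 + (v_{k-1} + v_{k+1})/2 for 1 ≤ k ≤ 130. The particular solution to v_k − (v_{k-1} + v_{k+1})/2 = 1 is v_k = −k^2. Adding homogeneous solution A + B k and matching boundaries gives v_k = k (131 − k). Substituting k = 36: v_36 = 36 · 95 = 3420.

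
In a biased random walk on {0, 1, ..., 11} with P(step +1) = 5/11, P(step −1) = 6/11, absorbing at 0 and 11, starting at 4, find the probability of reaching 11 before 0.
P(hit 11 before 0) = (1 − (6/5)^4) / (1 − (6/5)^11) = 52421875/313968931

Let u_k denote P(reach 11 before 0 | start at k). Boundary: u_0 = 0, u_11 = 1. Recurrence: u_k = 5/11·u_{k+1} + 6/11·u_{k-1} for 1 ≤ k ≤ 10. Try u_k = A + B·r^k with r = q/p = (6/11)/(5/11) = 6/5. Substitution satisfies the recurrence; boundary conditions give:
  u_k = (1 − r^k) / (1 − r^N) = (1 − (6/5)^4) / (1 − (6/5)^11) = 52421875/313968931.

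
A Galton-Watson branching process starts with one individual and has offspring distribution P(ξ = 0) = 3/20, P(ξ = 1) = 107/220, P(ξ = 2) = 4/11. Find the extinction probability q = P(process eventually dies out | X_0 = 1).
q = 33/80

The pgf is f(s) = 3/20 + 107/220·s + 4/11·s². The extinction probability q is the smallest fixed point of f in [0, 1]. Setting s = f(s):
  4/11·s² + (107/220 − 1)·s + 3/20 = 0
  4/11·s² − (3/20 + 4/11)·s + 3/20 = 0
which factors as (s − 1)·(4/11·s − 3/20) = 0, giving roots s = 1 and s = (3/20)/(4/11) = 33/80.
Mean offspring μ = 107/220 + 2·4/11 = 267/220 > 1 (supercritical), so q < 1. The extinction probability is the smaller root: q = (3/20)/(4/11) = 33/80.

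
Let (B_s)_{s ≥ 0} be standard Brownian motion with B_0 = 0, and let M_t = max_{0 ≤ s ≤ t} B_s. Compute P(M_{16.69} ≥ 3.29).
P(M_{16.69} ≥ 3.29) = 2·P(B_{16.69} ≥ 3.29) = 2(1 − Φ(3.29/√16.69)) ≈ 0.4206

By the reflection principle for Brownian motion, P(M_t ≥ a) = 2 · P(B_t ≥ a) for a ≥ 0. Since B_t ~ N(0, t), P(B_t ≥ 3.29) = 1 − Φ(3.29/√t) = 1 − Φ(3.29/√16.69) = 1 − Φ(0.8053). So
  P(M_{16.69} ≥ 3.29) = 2(1 − Φ(0.8053)) ≈ 0.4206.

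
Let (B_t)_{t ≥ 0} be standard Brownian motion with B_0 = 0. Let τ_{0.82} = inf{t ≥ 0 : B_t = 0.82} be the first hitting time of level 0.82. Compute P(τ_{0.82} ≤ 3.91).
P(τ_{0.82} ≤ 3.91) = 2(1 − Φ(0.82/√3.91)) = 2(1 − Φ(0.4147)) ≈ 0.6784

By the reflection principle for standard BM, P(τ_b ≤ t) = 2 · P(B_t ≥ b). Since B_t ~ N(0, t), P(B_t ≥ 0.82) = 1 − Φ(0.82/√t) = 1 − Φ(0.82/√3.91) = 1 − Φ(0.4147) ≈ 0.33918. Doubling: P(τ_{0.82} ≤ 3.91) ≈ 2 · 0.33918 = 0.67836 ≈ 0.6784.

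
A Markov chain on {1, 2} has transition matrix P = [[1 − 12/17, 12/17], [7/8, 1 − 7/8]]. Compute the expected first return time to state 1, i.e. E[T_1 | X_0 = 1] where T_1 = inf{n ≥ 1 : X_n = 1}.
E[T_1 | X_0 = 1] = 1/π_1 = 215/119

For an irreducible recurrent Markov chain with stationary distribution π, E[T_i | X_0 = i] = 1/π_i (Kac's formula). Here π_1 = (7/8)/(12/17 + 7/8) = (7/8)/(215/136) = 119/215, so E[T_1 | X_0 = 1] = 1/π_1 = (12/17 + 7/8)/(7/8) = (215/136)/(7/8) = 215/119.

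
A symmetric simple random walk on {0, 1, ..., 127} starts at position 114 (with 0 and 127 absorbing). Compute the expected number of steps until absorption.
E[τ | X_0 = 114] = 1482

Let v_k = E[τ | X_0 = k]. Boundary: v_0 = v_127 = 0. Recurrence: v_k = 1 + (v_{k-1} + v_{k+1})/2 for 1 ≤ k ≤ 126. The particular solution to v_k − (v_{k-1} + v_{k+1})/2 = 1 is v_k = −k^2. Adding homogeneous solution A + B k and matching boundaries gives v_k = k (127 − k). Substituting k = 114: v_114 = 114 · 13 = 1482.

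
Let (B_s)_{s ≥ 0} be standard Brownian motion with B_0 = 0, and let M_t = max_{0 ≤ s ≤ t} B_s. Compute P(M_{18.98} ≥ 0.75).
P(M_{18.98} ≥ 0.75) = 2·P(B_{18.98} ≥ 0.75) = 2(1 − Φ(0.75/√18.98)) ≈ 0.8633

By the reflection principle for Brownian motion, P(M_t ≥ a) = 2 · P(B_t ≥ a) for a ≥ 0. Since B_t ~ N(0, t), P(B_t ≥ 0.75) = 1 − Φ(0.75/√t) = 1 − Φ(0.75/√18.98) = 1 − Φ(0.1722). So
  P(M_{18.98} ≥ 0.75) = 2(1 − Φ(0.1722)) ≈ 0.8633.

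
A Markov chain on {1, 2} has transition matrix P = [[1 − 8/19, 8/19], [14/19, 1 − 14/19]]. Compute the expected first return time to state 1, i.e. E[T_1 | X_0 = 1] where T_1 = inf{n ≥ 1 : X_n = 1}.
E[T_1 | X_0 = 1] = 1/π_1 = 11/7

For an irreducible recurrent Markov chain with stationary distribution π, E[T_i | X_0 = i] = 1/π_i (Kac's formula). Here π_1 = (14/19)/(8/19 + 14/19) = (14/19)/(22/19) = 7/11, so E[T_1 | X_0 = 1] = 1/π_1 = (8/19 + 14/19)/(14/19) = (22/19)/(14/19) = 11/7.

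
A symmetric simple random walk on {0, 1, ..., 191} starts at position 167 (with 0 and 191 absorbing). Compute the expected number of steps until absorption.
E[τ | X_0 = 167] = 4008

Let v_k = E[τ | X_0 = k]. Boundary: v_0 = v_191 = 0. Recurrence: v_k = 1 + (v_{k-1} + v_{k+1})/2 for 1 ≤ k ≤ 190. The particular solution to v_k − (v_{k-1} + v_{k+1})/2 = 1 is v_k = −k^2. Adding homogeneous solution A + B k and matching boundaries gives v_k = k (191 − k). Substituting k = 167: v_167 = 167 · 24 = 4008.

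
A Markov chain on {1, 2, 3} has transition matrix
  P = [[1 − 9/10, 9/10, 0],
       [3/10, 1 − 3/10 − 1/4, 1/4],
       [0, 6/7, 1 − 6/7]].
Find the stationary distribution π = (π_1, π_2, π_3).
π = (8/39, 8/13, 7/39)

This is a birth-death chain on three states, which satisfies detailed balance: π_1 · P_{12} = π_2 · P_{21} and π_2 · P_{23} = π_3 · P_{32}.
From π_1 · 9/10 = π_2 · 3/10: π_2/π_1 = (9/10)/(3/10) = 3.
From π_2 · 1/4 = π_3 · 6/7: π_3/π_2 = (1/4)/(6/7) = 7/24.
Take π_1 proportional to 1; then unnormalized π = (1, 3, 7/8). Normalize by dividing by the sum 39/8:
  π = (8/39, 8/13, 7/39).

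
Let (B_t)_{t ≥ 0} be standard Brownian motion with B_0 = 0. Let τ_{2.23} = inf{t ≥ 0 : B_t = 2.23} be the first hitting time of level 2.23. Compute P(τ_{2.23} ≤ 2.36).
P(τ_{2.23} ≤ 2.36) = 2(1 − Φ(2.23/√2.36)) = 2(1 − Φ(1.4516)) ≈ 0.1466

By the reflection principle for standard BM, P(τ_b ≤ t) = 2 · P(B_t ≥ b). Since B_t ~ N(0, t), P(B_t ≥ 2.23) = 1 − Φ(2.23/√t) = 1 − Φ(2.23/√2.36) = 1 − Φ(1.4516) ≈ 0.07331. Doubling: P(τ_{2.23} ≤ 2.36) ≈ 2 · 0.07331 = 0.14662 ≈ 0.1466.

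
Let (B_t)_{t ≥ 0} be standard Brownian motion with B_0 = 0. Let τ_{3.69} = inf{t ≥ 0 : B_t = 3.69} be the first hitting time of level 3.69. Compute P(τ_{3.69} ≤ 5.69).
P(τ_{3.69} ≤ 5.69) = 2(1 − Φ(3.69/√5.69)) = 2(1 − Φ(1.5469)) ≈ 0.1219

By the reflection principle for standard BM, P(τ_b ≤ t) = 2 · P(B_t ≥ b). Since B_t ~ N(0, t), P(B_t ≥ 3.69) = 1 − Φ(3.69/√t) = 1 − Φ(3.69/√5.69) = 1 − Φ(1.5469) ≈ 0.06094. Doubling: P(τ_{3.69} ≤ 5.69) ≈ 2 · 0.06094 = 0.12188 ≈ 0.1219.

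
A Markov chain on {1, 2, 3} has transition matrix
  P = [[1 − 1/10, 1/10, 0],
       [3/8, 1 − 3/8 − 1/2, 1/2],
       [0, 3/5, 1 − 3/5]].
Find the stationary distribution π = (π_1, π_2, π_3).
π = (45/67, 12/67, 10/67)

This is a birth-death chain on three states, which satisfies detailed balance: π_1 · P_{12} = π_2 · P_{21} and π_2 · P_{23} = π_3 · P_{32}.
From π_1 · 1/10 = π_2 · 3/8: π_2/π_1 = (1/10)/(3/8) = 4/15.
From π_2 · 1/2 = π_3 · 3/5: π_3/π_2 = (1/2)/(3/5) = 5/6.
Take π_1 proportional to 1; then unnormalized π = (1, 4/15, 2/9). Normalize by dividing by the sum 67/45:
  π = (45/67, 12/67, 10/67).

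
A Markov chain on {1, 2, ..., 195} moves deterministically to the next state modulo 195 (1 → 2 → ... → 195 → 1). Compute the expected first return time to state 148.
E[T_148 | X_0 = 148] = 195

The chain cycles deterministically, so starting at state 148 it returns in exactly 195 steps. Equivalently, the stationary distribution is uniform π_j = 1/195 for every state j, so by Kac's formula E[T_148] = 1/π_148 = 195.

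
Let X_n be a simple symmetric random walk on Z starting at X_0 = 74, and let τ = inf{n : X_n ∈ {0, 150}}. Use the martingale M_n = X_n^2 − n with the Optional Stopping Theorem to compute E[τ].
E[τ] = 5624

M_n = X_n^2 − n is a martingale (since E[X_{n+1}^2 | F_n] = X_n^2 + 1). By OST (τ has finite mean in a bounded region), E[M_τ] = E[M_0] = X_0^2 − 0 = 74^2 = 5476. Also E[M_τ] = E[X_τ^2] − E[τ]. The walk exits at 0 or 150, with P(hit 150 first) = 74/150, so E[X_τ^2] = 150^2 · 74/150 + 0 = 11100. Thus E[τ] = E[X_τ^2] − E[M_τ] = 11100 − 5476 = 5624 = 74(150 − 74) = 5624.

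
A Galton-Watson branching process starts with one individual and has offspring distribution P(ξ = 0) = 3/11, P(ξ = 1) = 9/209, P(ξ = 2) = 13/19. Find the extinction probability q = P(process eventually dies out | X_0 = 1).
q = 57/143

The pgf is f(s) = 3/11 + 9/209·s + 13/19·s². The extinction probability q is the smallest fixed point of f in [0, 1]. Setting s = f(s):
  13/19·s² + (9/209 − 1)·s + 3/11 = 0
  13/19·s² − (3/11 + 13/19)·s + 3/11 = 0
which factors as (s − 1)·(13/19·s − 3/11) = 0, giving roots s = 1 and s = (3/11)/(13/19) = 57/143.
Mean offspring μ = 9/209 + 2·13/19 = 295/209 > 1 (supercritical), so q < 1. The extinction probability is the smaller root: q = (3/11)/(13/19) = 57/143.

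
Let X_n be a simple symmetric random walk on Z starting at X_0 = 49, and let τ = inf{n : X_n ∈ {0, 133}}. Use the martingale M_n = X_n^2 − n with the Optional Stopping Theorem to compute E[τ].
E[τ] = 4116

M_n = X_n^2 − n is a martingale (since E[X_{n+1}^2 | F_n] = X_n^2 + 1). By OST (τ has finite mean in a bounded region), E[M_τ] = E[M_0] = X_0^2 − 0 = 49^2 = 2401. Also E[M_τ] = E[X_τ^2] − E[τ]. The walk exits at 0 or 133, with P(hit 133 first) = 49/133, so E[X_τ^2] = 133^2 · 49/133 + 0 = 6517. Thus E[τ] = E[X_τ^2] − E[M_τ] = 6517 − 2401 = 4116 = 49(133 − 49) = 4116.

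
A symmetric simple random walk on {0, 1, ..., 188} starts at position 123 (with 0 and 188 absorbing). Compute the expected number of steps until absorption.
E[τ | X_0 = 123] = 7995

Let v_k = E[τ | X_0 = k]. Boundary: v_0 = v_188 = 0. Recurrence: v_k = 1 + (v_{k-1} + v_{k+1})/2 for 1 ≤ k ≤ 187. The particular solution to v_k − (v_{k-1} + v_{k+1})/2 = 1 is v_k = −k^2. Adding homogeneous solution A + B k and matching boundaries gives v_k = k (188 − k). Substituting k = 123: v_123 = 123 · 65 = 7995.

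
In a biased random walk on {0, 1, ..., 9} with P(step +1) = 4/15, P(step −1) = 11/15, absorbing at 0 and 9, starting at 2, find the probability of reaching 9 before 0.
P(hit 9 before 0) = (1 − (11/4)^2) / (1 − (11/4)^9) = 245760/336812221

Let u_k denote P(reach 9 before 0 | start at k). Boundary: u_0 = 0, u_9 = 1. Recurrence: u_k = 4/15·u_{k+1} + 11/15·u_{k-1} for 1 ≤ k ≤ 8. Try u_k = A + B·r^k with r = q/p = (11/15)/(4/15) = 11/4. Substitution satisfies the recurrence; boundary conditions give:
  u_k = (1 − r^k) / (1 − r^N) = (1 − (11/4)^2) / (1 − (11/4)^9) = 245760/336812221.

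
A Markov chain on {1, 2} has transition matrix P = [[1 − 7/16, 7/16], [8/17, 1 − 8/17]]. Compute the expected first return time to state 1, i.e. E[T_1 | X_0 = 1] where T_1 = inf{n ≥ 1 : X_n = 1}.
E[T_1 | X_0 = 1] = 1/π_1 = 247/128

For an irreducible recurrent Markov chain with stationary distribution π, E[T_i | X_0 = i] = 1/π_i (Kac's formula). Here π_1 = (8/17)/(7/16 + 8/17) = (8/17)/(247/272) = 128/247, so E[T_1 | X_0 = 1] = 1/π_1 = (7/16 + 8/17)/(8/17) = (247/272)/(8/17) = 247/128.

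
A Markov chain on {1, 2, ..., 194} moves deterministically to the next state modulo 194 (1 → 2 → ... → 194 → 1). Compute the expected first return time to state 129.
E[T_129 | X_0 = 129] = 194

The chain cycles deterministically, so starting at state 129 it returns in exactly 194 steps. Equivalently, the stationary distribution is uniform π_j = 1/194 for every state j, so by Kac's formula E[T_129] = 1/π_129 = 194.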